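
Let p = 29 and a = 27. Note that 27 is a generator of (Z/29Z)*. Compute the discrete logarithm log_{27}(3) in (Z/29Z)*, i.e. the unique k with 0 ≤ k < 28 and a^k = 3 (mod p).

Successive powers of 27 modulo 29:
  27^0=1  27^1=27  27^2=4  27^3=21  27^4=16  27^5=26
  27^6=6  27^7=17  27^8=24  27^9=10  27^10=9  27^11=11
  27^12=7  27^13=15  27^14=28  27^15=2  27^16=25  27^17=8
  27^18=13  27^19=3
So 27^19 ≡ 3 (mod 29), giving k = 19.

19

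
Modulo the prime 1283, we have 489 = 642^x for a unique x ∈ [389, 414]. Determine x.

394

Compute 642^389 mod 1283 = 252, then multiply by 642 repeatedly:
  642^389=252  642^390=126  642^391=63  642^392=673  642^393=978
  642^394=489
Found 489 at exponent 394.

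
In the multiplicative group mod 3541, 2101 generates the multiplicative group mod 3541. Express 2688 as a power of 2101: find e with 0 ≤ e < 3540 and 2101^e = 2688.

900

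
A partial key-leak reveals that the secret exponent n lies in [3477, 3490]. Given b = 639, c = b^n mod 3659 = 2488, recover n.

3479

Compute 639^3477 mod 3659 = 1989, then multiply by 639 repeatedly:
  639^3477=1989  639^3478=1298  639^3479=2488
Found 2488 at exponent 3479.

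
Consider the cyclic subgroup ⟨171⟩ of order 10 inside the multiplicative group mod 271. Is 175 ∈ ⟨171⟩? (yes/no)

no

175 ∈ ⟨171⟩ iff 175^10 ≡ 1 (mod 271), since |⟨171⟩| = 10.
175^10 mod 271 = 32.
Since 32 ≠ 1, 175 does not lie in the subgroup.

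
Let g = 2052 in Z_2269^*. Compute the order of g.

108

The order of 2052 must divide p − 1 = 2268 = 2^2 · 3^4 · 7.
Divisors: 1, 2, 3, 4, 6, 7, 9, 12, 14, 18, 21, 27, 28, 36, 42, 54, 63, 81, 84, 108, 126, 162, 189, 252, 324, 378, 567, 756, 1134, 2268.
Check each in increasing order: 2052^1 ≡ 2052;  2052^2 ≡ 1709;  2052^3 ≡ 1263;  2052^4 ≡ 478;  2052^6 ≡ 62;  2052^7 ≡ 160;  2052^9 ≡ 1160;  2052^12 ≡ 1575;  2052^14 ≡ 641;  2052^18 ≡ 83;  2052^21 ≡ 455;  2052^27 ≡ 982;  2052^28 ≡ 192;  2052^36 ≡ 82;  2052^42 ≡ 546;  2052^54 ≡ 2268;  2052^63 ≡ 1109;  2052^81 ≡ 1287;  2052^84 ≡ 877;  2052^108 ≡ 1.
Smallest exponent giving 1 is 108.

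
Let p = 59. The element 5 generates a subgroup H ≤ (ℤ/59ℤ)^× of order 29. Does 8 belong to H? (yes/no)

no

8 ∈ ⟨5⟩ iff 8^29 ≡ 1 (mod 59), since |⟨5⟩| = 29.
8^29 mod 59 = 58.
Since 58 ≠ 1, 8 does not lie in the subgroup.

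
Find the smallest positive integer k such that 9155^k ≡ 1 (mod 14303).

7151

The order of 9155 must divide p − 1 = 14302 = 2 · 7151.
Divisors: 1, 2, 7151, 14302.
Check each in increasing order: 9155^1 ≡ 9155;  9155^2 ≡ 12748;  9155^7151 ≡ 1.
Smallest exponent giving 1 is 7151.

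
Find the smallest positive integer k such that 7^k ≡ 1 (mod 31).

The order of 7 must divide p − 1 = 30 = 2 · 3 · 5.
Divisors: 1, 2, 3, 5, 6, 10, 15, 30.
Check each in increasing order: 7^1 ≡ 7;  7^2 ≡ 18;  7^3 ≡ 2;  7^5 ≡ 5;  7^6 ≡ 4;  7^10 ≡ 25;  7^15 ≡ 1.
Smallest exponent giving 1 is 15.

15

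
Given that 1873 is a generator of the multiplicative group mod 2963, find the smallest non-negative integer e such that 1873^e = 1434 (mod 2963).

359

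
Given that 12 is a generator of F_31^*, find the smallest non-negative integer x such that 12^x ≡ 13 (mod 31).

29

Successive powers of 12 modulo 31:
  12^0=1  12^1=12  12^2=20  12^3=23  12^4=28  12^5=26
  12^6=2  12^7=24  12^8=9  12^9=15  12^10=25  12^11=21
  12^12=4  12^13=17  12^14=18  12^15=30  12^16=19  12^17=11
  12^18=8  12^19=3  12^20=5  12^21=29  12^22=7  12^23=22
  12^24=16  12^25=6  12^26=10  12^27=27  12^28=14  12^29=13
So 12^29 ≡ 13 (mod 31), giving x = 29.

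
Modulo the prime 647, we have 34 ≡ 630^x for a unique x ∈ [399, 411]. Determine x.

402

Compute 630^399 mod 647 = 347, then multiply by 630 repeatedly:
  630^399=347  630^400=571  630^401=645  630^402=34
Found 34 at exponent 402.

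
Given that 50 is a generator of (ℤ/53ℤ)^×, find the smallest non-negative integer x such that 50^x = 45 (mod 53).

43

Baby-step giant-step with m = ceil(sqrt(52)) = 8.
Baby table (50^j mod 53 for j=0..7):
  0:1  1:50  2:9  3:26  4:28  5:22  6:40  7:39
Giant step factor: 50^(-8) ≡ 24 (mod 53).
Scan 45·24^i mod 53 for i = 0, 1, …:
  i=0: 45   i=1: 20   i=2: 3   i=3: 19
  i=4: 32   i=5: 26
Match at i=5, j=3: x = 5·8 + 3 = 43.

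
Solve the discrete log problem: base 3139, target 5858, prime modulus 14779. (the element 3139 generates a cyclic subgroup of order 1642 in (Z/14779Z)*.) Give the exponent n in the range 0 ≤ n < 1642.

Baby-step giant-step with m = ceil(sqrt(1642)) = 41.
Baby table (3139^j mod 14779 for j=0..40):
  0:1  1:3139  2:10507  3:9524  4:12698  5:59  6:7853  7:13974
  8:314  9:10232  10:3481  11:5178  12:11621  13:3747  14:12528  15:13252
  16:9922  17:5805  18:14167  19:202  20:13360  21:9017  22:2578  23:8229
  24:11918  25:4953  26:14738  27:4312  28:12583  29:8549  30:11426  31:12360
  32:3165  33:3447  34:1905  35:9079  36:5069  37:9387  38:11246  39:8942
  40:3617
Giant step factor: 3139^(-41) ≡ 9085 (mod 14779).
Scan 5858·9085^i mod 14779 for i = 0, 1, …:
  i=0: 5858   i=1: 751   i=2: 9716   i=3: 9672
  i=4: 8965   i=5: 14735   i=6: 14072   i=7: 5770
  i=8: 14116   i=9: 6477     …   i=36: 5758
  i=37: 8549
Match at i=37, j=29: n = 37·41 + 29 = 1546.

1546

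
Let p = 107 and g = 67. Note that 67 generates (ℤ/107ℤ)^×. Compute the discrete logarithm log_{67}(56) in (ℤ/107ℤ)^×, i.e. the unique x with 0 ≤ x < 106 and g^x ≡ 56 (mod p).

20

Baby-step giant-step with m = ceil(sqrt(106)) = 11.
Baby table (67^j mod 107 for j=0..10):
  0:1  1:67  2:102  3:93  4:25  5:70  6:89  7:78
  8:90  9:38  10:85
Giant step factor: 67^(-11) ≡ 58 (mod 107).
Scan 56·58^i mod 107 for i = 0, 1, …:
  i=0: 56   i=1: 38
Match at i=1, j=9: x = 1·11 + 9 = 20.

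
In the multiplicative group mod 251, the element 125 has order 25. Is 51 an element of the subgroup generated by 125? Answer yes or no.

yes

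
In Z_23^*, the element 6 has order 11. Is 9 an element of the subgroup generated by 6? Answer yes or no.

⟨6⟩ has order 11; its elements mod 23 are {1, 2, 3, 4, 6, 8, 9, 12, 13, 16, 18}.
9 is in this set.

yes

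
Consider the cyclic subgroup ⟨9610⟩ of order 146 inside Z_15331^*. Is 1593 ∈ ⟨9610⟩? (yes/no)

yes

1593 ∈ ⟨9610⟩ iff 1593^146 ≡ 1 (mod 15331), since |⟨9610⟩| = 146.
1593^146 mod 15331 = 1.
Since 1 = 1, 1593 lies in the subgroup.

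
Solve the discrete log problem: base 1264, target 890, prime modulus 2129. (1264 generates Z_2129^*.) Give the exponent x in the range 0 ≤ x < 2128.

1821

Baby-step giant-step with m = ceil(sqrt(2128)) = 47.
Baby table (1264^j mod 2129 for j=0..46):
  0:1  1:1264  2:946  3:1375  4:736  5:2060  6:73  7:725
  8:930  9:312  10:503  11:1350  12:1071  13:1829  14:1891  15:1486
  16:526  17:616  18:1539  19:1519  20:1787  21:2028  22:76  23:259
  24:1639  25:179  26:582  27:1143  28:1290  29:1875  30:423  31:293
  32:2035  33:408  34:494  35:619  36:1073  37:99  38:1654  39:2107
  40:1998  41:478  42:1685  43:840  44:1518  45:523  46:1082
Giant step factor: 1264^(-47) ≡ 1439 (mod 2129).
Scan 890·1439^i mod 2129 for i = 0, 1, …:
  i=0: 890   i=1: 1181   i=2: 517   i=3: 942
  i=4: 1494   i=5: 1705   i=6: 887   i=7: 1122
  i=8: 776   i=9: 1068     …   i=37: 681
  i=38: 619
Match at i=38, j=35: x = 38·47 + 35 = 1821.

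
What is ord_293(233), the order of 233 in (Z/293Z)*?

The order of 233 must divide p − 1 = 292 = 2^2 · 73.
Divisors: 1, 2, 4, 73, 146, 292.
Check each in increasing order: 233^1 ≡ 233;  233^2 ≡ 84;  233^4 ≡ 24;  233^73 ≡ 292;  233^146 ≡ 1.
Smallest exponent giving 1 is 146.

146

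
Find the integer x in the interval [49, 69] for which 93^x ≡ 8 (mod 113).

Compute 93^49 mod 113 = 78, then multiply by 93 repeatedly:
  93^49=78  93^50=22  93^51=12  93^52=99  93^53=54
  93^54=50  93^55=17  93^56=112  93^57=20  93^58=52
  93^59=90  93^60=8
Found 8 at exponent 60.

60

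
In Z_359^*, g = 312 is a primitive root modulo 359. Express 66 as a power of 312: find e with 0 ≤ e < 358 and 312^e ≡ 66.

Baby-step giant-step with m = ceil(sqrt(358)) = 19.
Baby table (312^j mod 359 for j=0..18):
  0:1  1:312  2:55  3:287  4:153  5:348  6:158  7:113
  8:74  9:112  10:121  11:57  12:193  13:263  14:204  15:105
  16:91  17:31  18:338
Giant step factor: 312^(-19) ≡ 355 (mod 359).
Scan 66·355^i mod 359 for i = 0, 1, …:
  i=0: 66   i=1: 95   i=2: 338
Match at i=2, j=18: e = 2·19 + 18 = 56.

56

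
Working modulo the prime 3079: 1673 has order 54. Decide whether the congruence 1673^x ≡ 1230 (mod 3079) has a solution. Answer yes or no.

yes

1230 ∈ ⟨1673⟩ iff 1230^54 ≡ 1 (mod 3079), since |⟨1673⟩| = 54.
1230^54 mod 3079 = 1.
Since 1 = 1, 1230 lies in the subgroup.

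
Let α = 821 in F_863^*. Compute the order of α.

The order of 821 must divide p − 1 = 862 = 2 · 431.
Divisors: 1, 2, 431, 862.
Check each in increasing order: 821^1 ≡ 821;  821^2 ≡ 38;  821^431 ≡ 1.
Smallest exponent giving 1 is 431.

431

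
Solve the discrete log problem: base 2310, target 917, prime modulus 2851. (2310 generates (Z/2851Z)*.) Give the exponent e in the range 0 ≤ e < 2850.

Baby-step giant-step with m = ceil(sqrt(2850)) = 54.
Baby table (2310^j mod 2851 for j=0..53):
  0:1  1:2310  2:1879  3:1268  4:1103  5:1987  6:2711  7:1614
  8:2083  9:2093  10:2385  11:1218  12:2494  13:2120  14:2033  15:633
  16:2518  17:540  18:1513  19:2555  20:480  21:2612  22:1004  23:1377
  24:2005  25:1526  26:1224  27:2099  28:1990  29:1088  30:1549  31:185
  32:2551  33:2644  34:798  35:1634  36:2667  37:2610  38:2086  39:470
  40:2320  41:2171  42:101  43:2379  44:1613  45:2624  46:214  47:1117
  48:115  49:507  50:2260  51:419  52:1401  53:425
Giant step factor: 2310^(-54) ≡ 2134 (mod 2851).
Scan 917·2134^i mod 2851 for i = 0, 1, …:
  i=0: 917   i=1: 1092   i=2: 1061   i=3: 480
Match at i=3, j=20: e = 3·54 + 20 = 182.

182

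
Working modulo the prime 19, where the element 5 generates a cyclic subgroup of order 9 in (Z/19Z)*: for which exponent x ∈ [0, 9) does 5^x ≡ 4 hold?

Successive powers of 5 modulo 19:
  5^0=1  5^1=5  5^2=6  5^3=11  5^4=17  5^5=9
  5^6=7  5^7=16  5^8=4
So 5^8 ≡ 4 (mod 19), giving x = 8.

8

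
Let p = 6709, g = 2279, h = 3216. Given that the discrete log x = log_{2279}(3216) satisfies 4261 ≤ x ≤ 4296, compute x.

4278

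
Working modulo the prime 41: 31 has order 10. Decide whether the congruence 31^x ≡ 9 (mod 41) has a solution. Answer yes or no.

no

9 ∈ ⟨31⟩ iff 9^10 ≡ 1 (mod 41), since |⟨31⟩| = 10.
9^10 mod 41 = 40.
Since 40 ≠ 1, 9 does not lie in the subgroup.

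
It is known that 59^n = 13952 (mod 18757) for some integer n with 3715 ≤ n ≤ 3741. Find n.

Compute 59^3715 mod 18757 = 17632, then multiply by 59 repeatedly:
  59^3715=17632  59^3716=8653  59^3717=4088  59^3718=16108  59^3719=12522
  59^3720=7275  59^3721=16571  59^3722=2325  59^3723=5876  59^3724=9058
  59^3725=9226  59^3726=381  59^3727=3722  59^3728=13271  59^3729=13952
Found 13952 at exponent 3729.

3729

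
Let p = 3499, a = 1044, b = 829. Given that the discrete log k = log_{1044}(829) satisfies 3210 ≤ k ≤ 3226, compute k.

Compute 1044^3210 mod 3499 = 520, then multiply by 1044 repeatedly:
  1044^3210=520  1044^3211=535  1044^3212=2199  1044^3213=412  1044^3214=3250
  1044^3215=2469  1044^3216=2372  1044^3217=2575  1044^3218=1068  1044^3219=2310
  1044^3220=829
Found 829 at exponent 3220.

3220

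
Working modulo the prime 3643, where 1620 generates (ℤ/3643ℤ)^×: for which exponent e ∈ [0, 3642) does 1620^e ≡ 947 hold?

Baby-step giant-step with m = ceil(sqrt(3642)) = 61.
Baby table (1620^j mod 3643 for j=0..60):
  0:1  1:1620  2:1440  3:1280  4:733  5:3485  6:2693  7:1989
  8:1768  9:762  10:3106  11:737  12:2679  13:1167  14:3466  15:1057
  16:130  17:2949  18:1407  19:2465  20:572  21:1318  22:362  23:3560
  24:331  25:699  26:3050  27:1092  28:2185  29:2347  30:2491  31:2619
  32:2328  33:855  34:760  35:3509  36:1500  37:119  38:3344  39:139
  40:2957  41:3438  42:3056  43:3526  44:3539  45:2741  46:3246  47:1671
  48:271  49:1860  50:439  51:795  52:1921  53:898  54:1203  55:3498
  56:1895  57:2494  58:193  59:3005  60:1052
Giant step factor: 1620^(-61) ≡ 1699 (mod 3643).
Scan 947·1699^i mod 3643 for i = 0, 1, …:
  i=0: 947   i=1: 2390   i=2: 2308   i=3: 1424
  i=4: 424   i=5: 2705   i=6: 1972   i=7: 2511
  i=8: 236   i=9: 234     …   i=35: 508
  i=36: 3344
Match at i=36, j=38: e = 36·61 + 38 = 2234.

2234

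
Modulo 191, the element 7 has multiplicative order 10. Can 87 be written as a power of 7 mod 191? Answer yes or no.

87 ∈ ⟨7⟩ iff 87^10 ≡ 1 (mod 191), since |⟨7⟩| = 10.
87^10 mod 191 = 6.
Since 6 ≠ 1, 87 does not lie in the subgroup.

no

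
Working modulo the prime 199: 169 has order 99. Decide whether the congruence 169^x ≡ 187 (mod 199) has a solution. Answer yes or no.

yes

187 ∈ ⟨169⟩ iff 187^99 ≡ 1 (mod 199), since |⟨169⟩| = 99.
187^99 mod 199 = 1.
Since 1 = 1, 187 lies in the subgroup.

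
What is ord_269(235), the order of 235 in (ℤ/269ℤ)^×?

67

The order of 235 must divide p − 1 = 268 = 2^2 · 67.
Divisors: 1, 2, 4, 67, 134, 268.
Check each in increasing order: 235^1 ≡ 235;  235^2 ≡ 80;  235^4 ≡ 213;  235^67 ≡ 1.
Smallest exponent giving 1 is 67.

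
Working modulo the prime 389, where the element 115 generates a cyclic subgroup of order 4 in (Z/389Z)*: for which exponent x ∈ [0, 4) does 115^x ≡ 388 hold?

2

Successive powers of 115 modulo 389:
  115^0=1  115^1=115  115^2=388
So 115^2 ≡ 388 (mod 389), giving x = 2.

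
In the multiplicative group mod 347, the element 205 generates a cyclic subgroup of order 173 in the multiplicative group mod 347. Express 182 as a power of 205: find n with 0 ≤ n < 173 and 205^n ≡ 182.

57

Baby-step giant-step with m = ceil(sqrt(173)) = 14.
Baby table (205^j mod 347 for j=0..13):
  0:1  1:205  2:38  3:156  4:56  5:29  6:46  7:61
  8:13  9:236  10:147  11:293  12:34  13:30
Giant step factor: 205^(-14) ≡ 300 (mod 347).
Scan 182·300^i mod 347 for i = 0, 1, …:
  i=0: 182   i=1: 121   i=2: 212   i=3: 99
  i=4: 205
Match at i=4, j=1: n = 4·14 + 1 = 57.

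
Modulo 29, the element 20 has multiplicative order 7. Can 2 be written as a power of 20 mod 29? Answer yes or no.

no

⟨20⟩ has order 7; its elements mod 29 are {1, 7, 16, 20, 23, 24, 25}.
2 is not in this set.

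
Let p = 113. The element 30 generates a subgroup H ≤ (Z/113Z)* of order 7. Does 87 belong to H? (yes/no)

no

⟨30⟩ has order 7; its elements mod 113 are {1, 16, 28, 30, 49, 106, 109}.
87 is not in this set.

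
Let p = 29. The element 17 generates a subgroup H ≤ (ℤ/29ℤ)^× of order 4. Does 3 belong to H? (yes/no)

3 ∈ ⟨17⟩ iff 3^4 ≡ 1 (mod 29), since |⟨17⟩| = 4.
3^4 mod 29 = 23.
Since 23 ≠ 1, 3 does not lie in the subgroup.

no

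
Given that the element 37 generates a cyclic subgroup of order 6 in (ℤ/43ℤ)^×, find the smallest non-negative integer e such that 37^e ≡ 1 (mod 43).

0

Successive powers of 37 modulo 43:
  37^0=1
So 37^0 ≡ 1 (mod 43), giving e = 0.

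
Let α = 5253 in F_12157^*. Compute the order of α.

The order of 5253 must divide p − 1 = 12156 = 2^2 · 3 · 1013.
Divisors: 1, 2, 3, 4, 6, 12, 1013, 2026, 3039, 4052, 6078, 12156.
Check each in increasing order: 5253^1 ≡ 5253;  5253^2 ≡ 9776;  5253^3 ≡ 2160;  5253^4 ≡ 3999;  5253^6 ≡ 9469;  5253^12 ≡ 4086;  5253^1013 ≡ 6966;  5253^2026 ≡ 6569;  5253^3039 ≡ 706;  5253^4052 ≡ 6568;  5253^6078 ≡ 12156;  5253^12156 ≡ 1.
Smallest exponent giving 1 is 12156.

12156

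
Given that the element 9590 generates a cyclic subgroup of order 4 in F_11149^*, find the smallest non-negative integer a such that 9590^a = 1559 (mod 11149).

3

Successive powers of 9590 modulo 11149:
  9590^0=1  9590^1=9590  9590^2=11148  9590^3=1559
So 9590^3 ≡ 1559 (mod 11149), giving a = 3.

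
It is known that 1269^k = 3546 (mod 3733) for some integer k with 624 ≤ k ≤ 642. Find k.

641

Compute 1269^624 mod 3733 = 3054, then multiply by 1269 repeatedly:
  1269^624=3054  1269^625=672  1269^626=1644  1269^627=3222  1269^628=1083
  1269^629=583  1269^630=693  1269^631=2162  1269^632=3556  1269^633=3100
  1269^634=3051  1269^635=598  1269^636=1063  1269^637=1334  1269^638=1797
  1269^639=3263  1269^640=850  1269^641=3546
Found 3546 at exponent 641.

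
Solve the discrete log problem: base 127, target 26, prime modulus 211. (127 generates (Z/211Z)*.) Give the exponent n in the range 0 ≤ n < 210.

Baby-step giant-step with m = ceil(sqrt(210)) = 15.
Baby table (127^j mod 211 for j=0..14):
  0:1  1:127  2:93  3:206  4:209  5:168  6:25  7:10
  8:4  9:86  10:161  11:191  12:203  13:39  14:100
Giant step factor: 127^(-15) ≡ 153 (mod 211).
Scan 26·153^i mod 211 for i = 0, 1, …:
  i=0: 26   i=1: 180   i=2: 110   i=3: 161
Match at i=3, j=10: n = 3·15 + 10 = 55.

55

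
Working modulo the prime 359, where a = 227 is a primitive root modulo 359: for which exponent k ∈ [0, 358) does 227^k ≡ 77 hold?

311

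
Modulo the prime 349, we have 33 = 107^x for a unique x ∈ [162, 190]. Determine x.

Compute 107^162 mod 349 = 64, then multiply by 107 repeatedly:
  107^162=64  107^163=217  107^164=185  107^165=251  107^166=333
  107^167=33
Found 33 at exponent 167.

167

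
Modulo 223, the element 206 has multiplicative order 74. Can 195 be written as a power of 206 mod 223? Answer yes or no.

yes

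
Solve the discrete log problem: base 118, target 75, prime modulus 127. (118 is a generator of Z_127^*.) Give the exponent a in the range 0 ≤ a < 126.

119

Baby-step giant-step with m = ceil(sqrt(126)) = 12.
Baby table (118^j mod 127 for j=0..11):
  0:1  1:118  2:81  3:33  4:84  5:6  6:73  7:105
  8:71  9:123  10:36  11:57
Giant step factor: 118^(-12) ≡ 76 (mod 127).
Scan 75·76^i mod 127 for i = 0, 1, …:
  i=0: 75   i=1: 112   i=2: 3   i=3: 101
  i=4: 56   i=5: 65   i=6: 114   i=7: 28
  i=8: 96   i=9: 57
Match at i=9, j=11: a = 9·12 + 11 = 119.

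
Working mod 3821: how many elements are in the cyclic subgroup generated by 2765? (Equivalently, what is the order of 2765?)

191

The order of 2765 must divide p − 1 = 3820 = 2^2 · 5 · 191.
Divisors: 1, 2, 4, 5, 10, 20, 191, 382, 764, 955, 1910, 3820.
Check each in increasing order: 2765^1 ≡ 2765;  2765^2 ≡ 3225;  2765^4 ≡ 3684;  2765^5 ≡ 3295;  2765^10 ≡ 1564;  2765^20 ≡ 656;  2765^191 ≡ 1.
Smallest exponent giving 1 is 191.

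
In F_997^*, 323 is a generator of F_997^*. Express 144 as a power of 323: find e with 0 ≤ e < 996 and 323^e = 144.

840

Baby-step giant-step with m = ceil(sqrt(996)) = 32.
Baby table (323^j mod 997 for j=0..31):
  0:1  1:323  2:641  3:664  4:117  5:902  6:222  7:919
  8:728  9:849  10:52  11:844  12:431  13:630  14:102  15:45
  16:577  17:929  18:967  19:280  20:710  21:20  22:478  23:856
  24:319  25:346  26:94  27:452  28:434  29:602  30:31  31:43
Giant step factor: 323^(-32) ≡ 708 (mod 997).
Scan 144·708^i mod 997 for i = 0, 1, …:
  i=0: 144   i=1: 258   i=2: 213   i=3: 257
  i=4: 502   i=5: 484   i=6: 701   i=7: 799
  i=8: 393   i=9: 81     …   i=25: 615
  i=26: 728
Match at i=26, j=8: e = 26·32 + 8 = 840.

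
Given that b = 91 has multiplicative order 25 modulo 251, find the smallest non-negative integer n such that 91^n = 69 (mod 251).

3

Successive powers of 91 modulo 251:
  91^0=1  91^1=91  91^2=249  91^3=69
So 91^3 ≡ 69 (mod 251), giving n = 3.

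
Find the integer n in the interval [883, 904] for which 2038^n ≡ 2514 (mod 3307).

Compute 2038^883 mod 3307 = 686, then multiply by 2038 repeatedly:
  2038^883=686  2038^884=2514
Found 2514 at exponent 884.

884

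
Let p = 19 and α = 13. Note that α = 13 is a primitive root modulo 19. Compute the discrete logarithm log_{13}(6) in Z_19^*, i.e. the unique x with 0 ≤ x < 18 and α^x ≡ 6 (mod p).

10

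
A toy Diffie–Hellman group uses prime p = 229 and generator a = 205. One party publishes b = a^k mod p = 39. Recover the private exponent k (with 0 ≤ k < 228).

217

Baby-step giant-step with m = ceil(sqrt(228)) = 16.
Baby table (205^j mod 229 for j=0..15):
  0:1  1:205  2:118  3:145  4:184  5:164  6:186  7:116
  8:193  9:177  10:103  11:47  12:17  13:50  14:174  15:175
Giant step factor: 205^(-16) ≡ 91 (mod 229).
Scan 39·91^i mod 229 for i = 0, 1, …:
  i=0: 39   i=1: 114   i=2: 69   i=3: 96
  i=4: 34   i=5: 117   i=6: 113   i=7: 207
  i=8: 59   i=9: 102   i=10: 122   i=11: 110
  i=12: 163   i=13: 177
Match at i=13, j=9: k = 13·16 + 9 = 217.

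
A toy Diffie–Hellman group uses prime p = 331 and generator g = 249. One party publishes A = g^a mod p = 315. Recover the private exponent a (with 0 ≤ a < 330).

11

Baby-step giant-step with m = ceil(sqrt(330)) = 19.
Baby table (249^j mod 331 for j=0..18):
  0:1  1:249  2:104  3:78  4:224  5:168  6:126  7:260
  8:195  9:229  10:89  11:315  12:319  13:322  14:76  15:57
  16:291  17:301  18:143
Giant step factor: 249^(-19) ≡ 277 (mod 331).
Scan 315·277^i mod 331 for i = 0, 1, …:
  i=0: 315
Match at i=0, j=11: a = 0·19 + 11 = 11.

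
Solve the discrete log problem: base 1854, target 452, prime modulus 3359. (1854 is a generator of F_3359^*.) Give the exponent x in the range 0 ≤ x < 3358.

Baby-step giant-step with m = ceil(sqrt(3358)) = 58.
Baby table (1854^j mod 3359 for j=0..57):
  0:1  1:1854  2:1059  3:1730  4:2934  5:1415  6:31  7:371
  8:2598  9:3245  10:261  11:198  12:961  13:1424  14:3281  15:3184
  16:1373  17:2779  18:2919  19:477  20:941  21:1293  22:2255  23:2174
  24:3155  25:1351  26:2299  27:3134  28:2725  29:214  30:394  31:1573
  32:730  33:3102  34:500  35:3275  36:2137  37:1737  38:2476  39:2110
  40:2064  41:755  42:2426  43:103  44:2858  45:1589  46:163  47:3251
  48:1308  49:3193  50:1264  51:2233  52:1694  53:11  54:240  55:1572
  56:2235  57:2043
Giant step factor: 1854^(-58) ≡ 2537 (mod 3359).
Scan 452·2537^i mod 3359 for i = 0, 1, …:
  i=0: 452   i=1: 1305   i=2: 2170   i=3: 3248
  i=4: 549   i=5: 2187   i=6: 2710   i=7: 2756
  i=8: 1893   i=9: 2530     …   i=17: 2228
  i=18: 2598
Match at i=18, j=8: x = 18·58 + 8 = 1052.

1052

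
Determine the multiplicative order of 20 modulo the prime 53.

52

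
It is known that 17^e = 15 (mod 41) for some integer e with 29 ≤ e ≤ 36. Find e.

Compute 17^29 mod 41 = 15, then multiply by 17 repeatedly:
  17^29=15
Found 15 at exponent 29.

29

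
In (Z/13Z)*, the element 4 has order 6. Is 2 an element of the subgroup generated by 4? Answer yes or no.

⟨4⟩ has order 6; its elements mod 13 are {1, 3, 4, 9, 10, 12}.
2 is not in this set.

no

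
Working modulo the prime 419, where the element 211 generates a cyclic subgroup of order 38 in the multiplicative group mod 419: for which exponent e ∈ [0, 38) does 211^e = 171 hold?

Successive powers of 211 modulo 419:
  211^0=1  211^1=211  211^2=107  211^3=370  211^4=136  211^5=204
  211^6=306  211^7=40  211^8=60  211^9=90  211^10=135  211^11=412
  211^12=199  211^13=89  211^14=343  211^15=305  211^16=248  211^17=372
  211^18=139  211^19=418  211^20=208  211^21=312  211^22=49  211^23=283
  211^24=215  211^25=113  211^26=379  211^27=359  211^28=329  211^29=284
  211^30=7  211^31=220  211^32=330  211^33=76  211^34=114  211^35=171
So 211^35 ≡ 171 (mod 419), giving e = 35.

35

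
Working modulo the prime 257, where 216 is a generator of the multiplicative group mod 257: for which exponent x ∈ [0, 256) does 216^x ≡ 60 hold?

8

Baby-step giant-step with m = ceil(sqrt(256)) = 16.
Baby table (216^j mod 257 for j=0..15):
  0:1  1:216  2:139  3:212  4:46  5:170  6:226  7:243
  8:60  9:110  10:116  11:127  12:190  13:177  14:196  15:188
Giant step factor: 216^(-16) ≡ 129 (mod 257).
Scan 60·129^i mod 257 for i = 0, 1, …:
  i=0: 60
Match at i=0, j=8: x = 0·16 + 8 = 8.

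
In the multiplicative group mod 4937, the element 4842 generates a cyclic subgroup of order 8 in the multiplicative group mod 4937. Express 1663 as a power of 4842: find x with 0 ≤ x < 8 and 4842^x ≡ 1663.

Successive powers of 4842 modulo 4937:
  4842^0=1  4842^1=4842  4842^2=4088  4842^3=1663
So 4842^3 ≡ 1663 (mod 4937), giving x = 3.

3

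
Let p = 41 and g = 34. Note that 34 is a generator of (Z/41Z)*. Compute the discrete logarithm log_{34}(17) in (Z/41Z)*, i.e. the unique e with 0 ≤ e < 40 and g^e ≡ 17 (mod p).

27

Successive powers of 34 modulo 41:
  34^0=1  34^1=34  34^2=8  34^3=26  34^4=23  34^5=3
  34^6=20  34^7=24  34^8=37  34^9=28  34^10=9  34^11=19
  34^12=31  34^13=29  34^14=2  34^15=27  34^16=16  34^17=11
  34^18=5  34^19=6  34^20=40  34^21=7  34^22=33  34^23=15
  34^24=18  34^25=38  34^26=21  34^27=17
So 34^27 ≡ 17 (mod 41), giving e = 27.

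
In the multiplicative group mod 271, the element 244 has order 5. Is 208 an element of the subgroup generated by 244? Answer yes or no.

⟨244⟩ has order 5; its elements mod 271 are {1, 10, 100, 187, 244}.
208 is not in this set.

no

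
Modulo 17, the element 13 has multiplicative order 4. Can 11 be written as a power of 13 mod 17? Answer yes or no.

11 ∈ ⟨13⟩ iff 11^4 ≡ 1 (mod 17), since |⟨13⟩| = 4.
11^4 mod 17 = 4.
Since 4 ≠ 1, 11 does not lie in the subgroup.

no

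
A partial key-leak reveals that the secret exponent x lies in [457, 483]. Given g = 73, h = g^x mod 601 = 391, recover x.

483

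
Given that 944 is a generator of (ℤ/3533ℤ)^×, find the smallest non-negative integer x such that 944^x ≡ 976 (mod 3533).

948

Baby-step giant-step with m = ceil(sqrt(3532)) = 60.
Baby table (944^j mod 3533 for j=0..59):
  0:1  1:944  2:820  3:353  4:1130  5:3287  6:954  7:3194
  8:1487  9:1127  10:455  11:2027  12:2135  13:1630  14:1865  15:1126
  16:3044  17:1207  18:1782  19:500  20:2111  21:172  22:3383  23:3253
  24:655  25:45  26:84  27:1570  28:1753  29:1388  30:3062  31:534
  32:2410  33:3321  34:1253  35:2810  36:2890  37:684  38:2690  39:2666
  40:1208  41:2726  42:1320  43:2464  44:1302  45:3137  46:674  47:316
  48:1532  49:1211  50:2025  51:247  52:3523  53:1159  54:2399  55:3
  56:2832  57:2460  58:1059  59:3390
Giant step factor: 944^(-60) ≡ 225 (mod 3533).
Scan 976·225^i mod 3533 for i = 0, 1, …:
  i=0: 976   i=1: 554   i=2: 995   i=3: 1296
  i=4: 1894   i=5: 2190   i=6: 1663   i=7: 3210
  i=8: 1518   i=9: 2382     …   i=14: 3477
  i=15: 1532
Match at i=15, j=48: x = 15·60 + 48 = 948.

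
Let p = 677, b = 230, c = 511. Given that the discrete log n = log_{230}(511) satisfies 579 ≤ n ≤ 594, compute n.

582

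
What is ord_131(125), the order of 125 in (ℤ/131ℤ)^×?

65

The order of 125 must divide p − 1 = 130 = 2 · 5 · 13.
Divisors: 1, 2, 5, 10, 13, 26, 65, 130.
Check each in increasing order: 125^1 ≡ 125;  125^2 ≡ 36;  125^5 ≡ 84;  125^10 ≡ 113;  125^13 ≡ 89;  125^26 ≡ 61;  125^65 ≡ 1.
Smallest exponent giving 1 is 65.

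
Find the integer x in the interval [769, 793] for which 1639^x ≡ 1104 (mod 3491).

Compute 1639^769 mod 3491 = 1192, then multiply by 1639 repeatedly:
  1639^769=1192  1639^770=2219  1639^771=2810  1639^772=961  1639^773=638
  1639^774=1873  1639^775=1258  1639^776=2172  1639^777=2579  1639^778=2871
  1639^779=3192  1639^780=2170  1639^781=2792  1639^782=2878  1639^783=701
  1639^784=400  1639^785=2783  1639^786=2091  1639^787=2478  1639^788=1409
  1639^789=1800  1639^790=305  1639^791=682  1639^792=678  1639^793=1104
Found 1104 at exponent 793.

793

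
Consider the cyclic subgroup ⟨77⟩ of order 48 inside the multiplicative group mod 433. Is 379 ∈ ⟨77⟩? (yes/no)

yes

379 ∈ ⟨77⟩ iff 379^48 ≡ 1 (mod 433), since |⟨77⟩| = 48.
379^48 mod 433 = 1.
Since 1 = 1, 379 lies in the subgroup.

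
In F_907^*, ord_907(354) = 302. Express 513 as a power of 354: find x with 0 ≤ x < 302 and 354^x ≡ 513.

Baby-step giant-step with m = ceil(sqrt(302)) = 18.
Baby table (354^j mod 907 for j=0..17):
  0:1  1:354  2:150  3:494  4:732  5:633  6:53  7:622
  8:694  9:786  10:702  11:897  12:88  13:314  14:502  15:843
  16:19  17:377
Giant step factor: 354^(-18) ≡ 225 (mod 907).
Scan 513·225^i mod 907 for i = 0, 1, …:
  i=0: 513   i=1: 236   i=2: 494
Match at i=2, j=3: x = 2·18 + 3 = 39.

39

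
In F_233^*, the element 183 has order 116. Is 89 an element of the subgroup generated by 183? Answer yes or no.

yes

89 ∈ ⟨183⟩ iff 89^116 ≡ 1 (mod 233), since |⟨183⟩| = 116.
89^116 mod 233 = 1.
Since 1 = 1, 89 lies in the subgroup.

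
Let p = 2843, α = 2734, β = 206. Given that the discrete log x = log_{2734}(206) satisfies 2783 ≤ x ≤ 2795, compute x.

Compute 2734^2783 mod 2843 = 2000, then multiply by 2734 repeatedly:
  2734^2783=2000  2734^2784=911  2734^2785=206
Found 206 at exponent 2785.

2785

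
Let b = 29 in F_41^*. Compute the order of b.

40

The order of 29 must divide p − 1 = 40 = 2^3 · 5.
Divisors: 1, 2, 4, 5, 8, 10, 20, 40.
Check each in increasing order: 29^1 ≡ 29;  29^2 ≡ 21;  29^4 ≡ 31;  29^5 ≡ 38;  29^8 ≡ 18;  29^10 ≡ 9;  29^20 ≡ 40;  29^40 ≡ 1.
Smallest exponent giving 1 is 40.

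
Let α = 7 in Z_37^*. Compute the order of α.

The order of 7 must divide p − 1 = 36 = 2^2 · 3^2.
Divisors: 1, 2, 3, 4, 6, 9, 12, 18, 36.
Check each in increasing order: 7^1 ≡ 7;  7^2 ≡ 12;  7^3 ≡ 10;  7^4 ≡ 33;  7^6 ≡ 26;  7^9 ≡ 1.
Smallest exponent giving 1 is 9.

9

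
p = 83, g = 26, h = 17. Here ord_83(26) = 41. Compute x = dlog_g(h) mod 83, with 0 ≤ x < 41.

27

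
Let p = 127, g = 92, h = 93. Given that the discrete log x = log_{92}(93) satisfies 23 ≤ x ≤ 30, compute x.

23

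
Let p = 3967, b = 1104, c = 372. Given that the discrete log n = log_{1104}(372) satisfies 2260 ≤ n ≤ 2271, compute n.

2269

Compute 1104^2260 mod 3967 = 3817, then multiply by 1104 repeatedly:
  1104^2260=3817  1104^2261=1014  1104^2262=762  1104^2263=244  1104^2264=3587
  1104^2265=982  1104^2266=1137  1104^2267=1676  1104^2268=1682  1104^2269=372
Found 372 at exponent 2269.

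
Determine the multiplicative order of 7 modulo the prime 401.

200

The order of 7 must divide p − 1 = 400 = 2^4 · 5^2.
Divisors: 1, 2, 4, 5, 8, 10, 16, 20, 25, 40, 50, 80, 100, 200, 400.
Check each in increasing order: 7^1 ≡ 7;  7^2 ≡ 49;  7^4 ≡ 396;  7^5 ≡ 366;  7^8 ≡ 25;  7^10 ≡ 22;  7^16 ≡ 224;  7^20 ≡ 83;  7^25 ≡ 303;  7^40 ≡ 72;  7^50 ≡ 381;  7^80 ≡ 372;  7^100 ≡ 400;  7^200 ≡ 1.
Smallest exponent giving 1 is 200.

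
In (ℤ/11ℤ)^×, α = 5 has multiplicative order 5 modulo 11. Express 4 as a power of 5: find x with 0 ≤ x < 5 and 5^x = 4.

3

Successive powers of 5 modulo 11:
  5^0=1  5^1=5  5^2=3  5^3=4
So 5^3 ≡ 4 (mod 11), giving x = 3.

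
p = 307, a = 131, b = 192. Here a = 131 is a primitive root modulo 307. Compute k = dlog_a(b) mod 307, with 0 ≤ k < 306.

243

Baby-step giant-step with m = ceil(sqrt(306)) = 18.
Baby table (131^j mod 307 for j=0..17):
  0:1  1:131  2:276  3:237  4:40  5:21  6:295  7:270
  8:65  9:226  10:134  11:55  12:144  13:137  14:141  15:51
  16:234  17:261
Giant step factor: 131^(-18) ≡ 272 (mod 307).
Scan 192·272^i mod 307 for i = 0, 1, …:
  i=0: 192   i=1: 34   i=2: 38   i=3: 205
  i=4: 193   i=5: 306   i=6: 35   i=7: 3
  i=8: 202   i=9: 298   i=10: 8   i=11: 27
  i=12: 283   i=13: 226
Match at i=13, j=9: k = 13·18 + 9 = 243.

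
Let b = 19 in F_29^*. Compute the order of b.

28

The order of 19 must divide p − 1 = 28 = 2^2 · 7.
Divisors: 1, 2, 4, 7, 14, 28.
Check each in increasing order: 19^1 ≡ 19;  19^2 ≡ 13;  19^4 ≡ 24;  19^7 ≡ 12;  19^14 ≡ 28;  19^28 ≡ 1.
Smallest exponent giving 1 is 28.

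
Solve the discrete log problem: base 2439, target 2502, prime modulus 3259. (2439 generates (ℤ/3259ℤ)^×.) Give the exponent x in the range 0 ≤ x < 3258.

Baby-step giant-step with m = ceil(sqrt(3258)) = 58.
Baby table (2439^j mod 3259 for j=0..57):
  0:1  1:2439  2:1046  3:2656  4:2351  5:1508  6:1860  7:12
  8:3196  9:2775  10:2541  11:2140  12:1801  13:2766  14:144  15:2503
  16:710  17:1161  18:2867  19:2058  20:602  21:1728  22:705  23:2002
  24:896  25:1814  26:1883  27:706  28:1182  29:1942  30:1211  31:975
  32:2214  33:3042  34:1954  35:1148  36:491  37:1496  38:1923  39:496
  40:655  41:635  42:740  43:2633  44:1657  45:263  46:2693  47:1342
  48:1102  49:2362  50:2265  51:330  52:3156  53:2985  54:3068  55:188
  56:2272  57:1108
Giant step factor: 2439^(-58) ≡ 1762 (mod 3259).
Scan 2502·1762^i mod 3259 for i = 0, 1, …:
  i=0: 2502   i=1: 2356   i=2: 2565   i=3: 2556
  i=4: 2993   i=5: 604   i=6: 1814
Match at i=6, j=25: x = 6·58 + 25 = 373.

373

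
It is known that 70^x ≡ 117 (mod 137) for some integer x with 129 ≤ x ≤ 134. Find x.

133

Compute 70^129 mod 137 = 84, then multiply by 70 repeatedly:
  70^129=84  70^130=126  70^131=52  70^132=78  70^133=117
Found 117 at exponent 133.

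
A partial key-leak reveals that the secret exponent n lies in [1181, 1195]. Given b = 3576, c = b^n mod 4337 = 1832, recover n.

Compute 3576^1181 mod 4337 = 137, then multiply by 3576 repeatedly:
  3576^1181=137  3576^1182=4168  3576^1183=2836  3576^1184=1630  3576^1185=4289
  3576^1186=1832
Found 1832 at exponent 1186.

1186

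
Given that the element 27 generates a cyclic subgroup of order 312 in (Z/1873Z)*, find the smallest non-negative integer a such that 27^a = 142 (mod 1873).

179

Baby-step giant-step with m = ceil(sqrt(312)) = 18.
Baby table (27^j mod 1873 for j=0..17):
  0:1  1:27  2:729  3:953  4:1382  5:1727  6:1677  7:327
  8:1337  9:512  10:713  11:521  12:956  13:1463  14:168  15:790
  16:727  17:899
Giant step factor: 27^(-18) ≡ 1109 (mod 1873).
Scan 142·1109^i mod 1873 for i = 0, 1, …:
  i=0: 142   i=1: 146   i=2: 836   i=3: 1862
  i=4: 912   i=5: 1861   i=6: 1676   i=7: 668
  i=8: 977   i=9: 899
Match at i=9, j=17: a = 9·18 + 17 = 179.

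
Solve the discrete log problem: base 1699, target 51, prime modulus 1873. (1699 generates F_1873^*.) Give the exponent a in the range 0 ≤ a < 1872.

Baby-step giant-step with m = ceil(sqrt(1872)) = 44.
Baby table (1699^j mod 1873 for j=0..43):
  0:1  1:1699  2:308  3:725  4:1214  5:413  6:1185  7:1713
  8:1618  9:1291  10:126  11:552  12:1348  13:1446  14:1251  15:1467
  16:1343  17:443  18:1584  19:1588  20:892  21:251  22:1278  23:515
  24:294  25:1288  26:648  27:1501  28:1046  29:1550  30:12  31:1658
  32:1823  33:1208  34:1457  35:1210  36:1109  37:1826  38:686  39:508
  40:1512  41:1005  42:1192  43:495
Giant step factor: 1699^(-44) ≡ 1271 (mod 1873).
Scan 51·1271^i mod 1873 for i = 0, 1, …:
  i=0: 51   i=1: 1139   i=2: 1713
Match at i=2, j=7: a = 2·44 + 7 = 95.

95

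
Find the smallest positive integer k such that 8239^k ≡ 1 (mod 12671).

12670

The order of 8239 must divide p − 1 = 12670 = 2 · 5 · 7 · 181.
Divisors: 1, 2, 5, 7, 10, 14, 35, 70, 181, 362, 905, 1267, 1810, 2534, 6335, 12670.
Check each in increasing order: 8239^1 ≡ 8239;  8239^2 ≡ 2574;  8239^5 ≡ 7885;  8239^7 ≡ 9719;  8239^10 ≡ 9299;  8239^14 ≡ 9327;  8239^35 ≡ 5250;  8239^70 ≡ 3075;  8239^181 ≡ 6813;  8239^362 ≡ 3096;  8239^905 ≡ 10717;  8239^1267 ≡ 7154;  8239^1810 ≡ 4145;  8239^2534 ≡ 1547;  8239^6335 ≡ 12670;  8239^12670 ≡ 1.
Smallest exponent giving 1 is 12670.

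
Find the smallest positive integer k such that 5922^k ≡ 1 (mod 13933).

The order of 5922 must divide p − 1 = 13932 = 2^2 · 3^4 · 43.
Divisors: 1, 2, 3, 4, 6, 9, 12, 18, 27, 36, 43, 54, 81, 86, 108, 129, 162, 172, 258, 324, 387, 516, 774, 1161, 1548, 2322, 3483, 4644, 6966, 13932.
Check each in increasing order: 5922^1 ≡ 5922;  5922^2 ≡ 723;  5922^3 ≡ 4175;  5922^4 ≡ 7208;  5922^6 ≡ 442;  5922^9 ≡ 6194;  5922^12 ≡ 302;  5922^18 ≡ 8087;  5922^27 ≡ 1743;  5922^36 ≡ 12000;  5922^43 ≡ 11460;  5922^54 ≡ 655;  5922^81 ≡ 13092;  5922^86 ≡ 13075;  5922^108 ≡ 11035;  5922^129 ≡ 4018;  5922^162 ≡ 10631;  5922^172 ≡ 11648;  5922^258 ≡ 9910;  5922^324 ≡ 7598;  5922^387 ≡ 11799;  5922^516 ≡ 8316;  5922^774 ≡ 11798;  5922^1161 ≡ 13932;  5922^1548 ≡ 2134;  5922^2322 ≡ 1.
Smallest exponent giving 1 is 2322.

2322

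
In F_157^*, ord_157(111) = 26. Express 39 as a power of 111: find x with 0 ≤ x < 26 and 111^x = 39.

Successive powers of 111 modulo 157:
  111^0=1  111^1=111  111^2=75  111^3=4  111^4=130  111^5=143
  111^6=16  111^7=49  111^8=101  111^9=64  111^10=39
So 111^10 ≡ 39 (mod 157), giving x = 10.

10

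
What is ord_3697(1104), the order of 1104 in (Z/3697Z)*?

3696

The order of 1104 must divide p − 1 = 3696 = 2^4 · 3 · 7 · 11.
Divisors: 1, 2, 3, 4, 6, 7, 8, 11, 12, 14, 16, 21, 22, 24, 28, 33, 42, 44, 48, 56, 66, 77, 84, 88, 112, 132, 154, 168, 176, 231, 264, 308, 336, 462, 528, 616, 924, 1232, 1848, 3696.
Check each in increasing order: 1104^1 ≡ 1104;  1104^2 ≡ 2503;  1104^3 ≡ 1653;  1104^4 ≡ 2291;  1104^6 ≡ 326;  1104^7 ≡ 1295;  1104^8 ≡ 2638;  1104^11 ≡ 1851;  1104^12 ≡ 2760;  1104^14 ≡ 2284;  1104^16 ≡ 1290;  1104^21 ≡ 180;  1104^22 ≡ 2779;  1104^24 ≡ 1780;  1104^28 ≡ 189;  1104^33 ≡ 1402;  1104^42 ≡ 2824;  1104^44 ≡ 3505;  1104^48 ≡ 71;  1104^56 ≡ 2448;  1104^66 ≡ 2497;  1104^77 ≡ 697;  1104^84 ≡ 547;  1104^88 ≡ 3591;  1104^112 ≡ 3564;  1104^132 ≡ 1867;  1104^154 ≡ 1502;  1104^168 ≡ 3449;  1104^176 ≡ 145;  1104^231 ≡ 643;  1104^264 ≡ 3115;  1104^308 ≡ 834;  1104^336 ≡ 2352;  1104^462 ≡ 3082;  1104^528 ≡ 2297;  1104^616 ≡ 520;  1104^924 ≡ 1131;  1104^1232 ≡ 519;  1104^1848 ≡ 3696;  1104^3696 ≡ 1.
Smallest exponent giving 1 is 3696.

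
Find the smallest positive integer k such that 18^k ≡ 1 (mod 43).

42

The order of 18 must divide p − 1 = 42 = 2 · 3 · 7.
Divisors: 1, 2, 3, 6, 7, 14, 21, 42.
Check each in increasing order: 18^1 ≡ 18;  18^2 ≡ 23;  18^3 ≡ 27;  18^6 ≡ 41;  18^7 ≡ 7;  18^14 ≡ 6;  18^21 ≡ 42;  18^42 ≡ 1.
Smallest exponent giving 1 is 42.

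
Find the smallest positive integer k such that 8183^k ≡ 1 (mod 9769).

9768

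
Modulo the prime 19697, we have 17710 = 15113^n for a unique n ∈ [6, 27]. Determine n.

7

Compute 15113^6 mod 19697 = 12947, then multiply by 15113 repeatedly:
  15113^6=12947  15113^7=17710
Found 17710 at exponent 7.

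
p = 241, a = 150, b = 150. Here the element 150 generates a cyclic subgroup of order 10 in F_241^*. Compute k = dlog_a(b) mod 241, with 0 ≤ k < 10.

Successive powers of 150 modulo 241:
  150^0=1  150^1=150
So 150^1 ≡ 150 (mod 241), giving k = 1.

1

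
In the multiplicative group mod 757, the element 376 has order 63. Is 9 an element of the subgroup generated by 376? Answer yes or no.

9 ∈ ⟨376⟩ iff 9^63 ≡ 1 (mod 757), since |⟨376⟩| = 63.
9^63 mod 757 = 1.
Since 1 = 1, 9 lies in the subgroup.

yes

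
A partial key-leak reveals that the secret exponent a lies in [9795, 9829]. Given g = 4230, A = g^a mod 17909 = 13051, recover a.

9804

Compute 4230^9795 mod 17909 = 16722, then multiply by 4230 repeatedly:
  4230^9795=16722  4230^9796=11419  4230^9797=1797  4230^9798=7894  4230^9799=9244
  4230^9800=6773  4230^9801=13299  4230^9802=2601  4230^9803=6104  4230^9804=13051
Found 13051 at exponent 9804.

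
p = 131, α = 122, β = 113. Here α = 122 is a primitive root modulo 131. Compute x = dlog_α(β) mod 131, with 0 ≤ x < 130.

80

Baby-step giant-step with m = ceil(sqrt(130)) = 12.
Baby table (122^j mod 131 for j=0..11):
  0:1  1:122  2:81  3:57  4:11  5:32  6:105  7:103
  8:121  9:90  10:107  11:85
Giant step factor: 122^(-12) ≡ 25 (mod 131).
Scan 113·25^i mod 131 for i = 0, 1, …:
  i=0: 113   i=1: 74   i=2: 16   i=3: 7
  i=4: 44   i=5: 52   i=6: 121
Match at i=6, j=8: x = 6·12 + 8 = 80.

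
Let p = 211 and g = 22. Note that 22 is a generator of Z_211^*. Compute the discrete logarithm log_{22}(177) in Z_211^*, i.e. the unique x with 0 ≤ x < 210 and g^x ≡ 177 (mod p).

65

Baby-step giant-step with m = ceil(sqrt(210)) = 15.
Baby table (22^j mod 211 for j=0..14):
  0:1  1:22  2:62  3:98  4:46  5:168  6:109  7:77
  8:6  9:132  10:161  11:166  12:65  13:164  14:21
Giant step factor: 22^(-15) ≡ 153 (mod 211).
Scan 177·153^i mod 211 for i = 0, 1, …:
  i=0: 177   i=1: 73   i=2: 197   i=3: 179
  i=4: 168
Match at i=4, j=5: x = 4·15 + 5 = 65.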